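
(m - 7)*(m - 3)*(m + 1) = m^3 - 9*m^2 + 11*m + 21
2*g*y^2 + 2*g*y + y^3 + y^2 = y*(2*g + y)*(y + 1)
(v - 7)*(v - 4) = v^2 - 11*v + 28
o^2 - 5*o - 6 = (o - 6)*(o + 1)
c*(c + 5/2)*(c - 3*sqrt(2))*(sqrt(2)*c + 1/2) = sqrt(2)*c^4 - 11*c^3/2 + 5*sqrt(2)*c^3/2 - 55*c^2/4 - 3*sqrt(2)*c^2/2 - 15*sqrt(2)*c/4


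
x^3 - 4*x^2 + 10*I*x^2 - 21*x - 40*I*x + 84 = (x - 4)*(x + 3*I)*(x + 7*I)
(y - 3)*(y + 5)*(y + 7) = y^3 + 9*y^2 - y - 105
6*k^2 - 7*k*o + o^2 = (-6*k + o)*(-k + o)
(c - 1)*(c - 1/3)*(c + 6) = c^3 + 14*c^2/3 - 23*c/3 + 2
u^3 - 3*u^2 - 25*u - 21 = (u - 7)*(u + 1)*(u + 3)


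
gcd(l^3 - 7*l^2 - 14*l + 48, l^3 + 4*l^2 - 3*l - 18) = l^2 + l - 6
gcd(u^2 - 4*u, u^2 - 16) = u - 4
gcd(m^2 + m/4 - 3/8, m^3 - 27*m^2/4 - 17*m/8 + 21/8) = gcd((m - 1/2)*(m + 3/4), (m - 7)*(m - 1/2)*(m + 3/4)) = m^2 + m/4 - 3/8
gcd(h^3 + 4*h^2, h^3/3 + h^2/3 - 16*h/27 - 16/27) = 1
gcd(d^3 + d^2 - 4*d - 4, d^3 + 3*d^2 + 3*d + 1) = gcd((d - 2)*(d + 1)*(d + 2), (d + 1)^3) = d + 1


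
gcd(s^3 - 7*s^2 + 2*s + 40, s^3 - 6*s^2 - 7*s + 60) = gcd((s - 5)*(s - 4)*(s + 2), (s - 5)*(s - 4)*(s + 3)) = s^2 - 9*s + 20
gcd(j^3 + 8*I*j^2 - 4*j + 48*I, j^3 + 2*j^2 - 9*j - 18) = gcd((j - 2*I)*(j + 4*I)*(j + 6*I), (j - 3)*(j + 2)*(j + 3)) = 1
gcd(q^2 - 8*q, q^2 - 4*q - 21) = 1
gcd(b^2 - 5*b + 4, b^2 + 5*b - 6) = b - 1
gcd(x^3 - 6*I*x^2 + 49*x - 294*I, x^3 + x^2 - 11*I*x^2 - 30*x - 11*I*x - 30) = x - 6*I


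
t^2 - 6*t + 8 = (t - 4)*(t - 2)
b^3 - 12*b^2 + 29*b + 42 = (b - 7)*(b - 6)*(b + 1)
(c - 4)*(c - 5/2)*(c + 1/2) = c^3 - 6*c^2 + 27*c/4 + 5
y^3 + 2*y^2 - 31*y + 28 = (y - 4)*(y - 1)*(y + 7)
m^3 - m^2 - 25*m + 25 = (m - 5)*(m - 1)*(m + 5)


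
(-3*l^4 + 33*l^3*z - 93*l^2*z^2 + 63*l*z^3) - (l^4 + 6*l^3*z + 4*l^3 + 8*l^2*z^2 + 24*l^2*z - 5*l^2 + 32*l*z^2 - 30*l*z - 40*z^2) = -4*l^4 + 27*l^3*z - 4*l^3 - 101*l^2*z^2 - 24*l^2*z + 5*l^2 + 63*l*z^3 - 32*l*z^2 + 30*l*z + 40*z^2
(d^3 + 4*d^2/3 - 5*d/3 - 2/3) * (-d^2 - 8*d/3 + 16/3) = -d^5 - 4*d^4 + 31*d^3/9 + 110*d^2/9 - 64*d/9 - 32/9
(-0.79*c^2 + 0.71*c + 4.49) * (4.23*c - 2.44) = -3.3417*c^3 + 4.9309*c^2 + 17.2603*c - 10.9556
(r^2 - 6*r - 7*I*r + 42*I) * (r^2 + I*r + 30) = r^4 - 6*r^3 - 6*I*r^3 + 37*r^2 + 36*I*r^2 - 222*r - 210*I*r + 1260*I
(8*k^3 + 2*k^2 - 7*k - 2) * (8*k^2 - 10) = 64*k^5 + 16*k^4 - 136*k^3 - 36*k^2 + 70*k + 20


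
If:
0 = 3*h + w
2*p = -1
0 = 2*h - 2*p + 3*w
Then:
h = 1/7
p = -1/2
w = -3/7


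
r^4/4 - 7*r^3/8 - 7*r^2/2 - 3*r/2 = r*(r/2 + 1/4)*(r/2 + 1)*(r - 6)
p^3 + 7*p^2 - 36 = (p - 2)*(p + 3)*(p + 6)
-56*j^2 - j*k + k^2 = (-8*j + k)*(7*j + k)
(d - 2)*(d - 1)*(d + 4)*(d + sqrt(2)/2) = d^4 + sqrt(2)*d^3/2 + d^3 - 10*d^2 + sqrt(2)*d^2/2 - 5*sqrt(2)*d + 8*d + 4*sqrt(2)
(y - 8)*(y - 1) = y^2 - 9*y + 8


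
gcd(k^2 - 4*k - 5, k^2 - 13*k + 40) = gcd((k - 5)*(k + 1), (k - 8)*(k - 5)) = k - 5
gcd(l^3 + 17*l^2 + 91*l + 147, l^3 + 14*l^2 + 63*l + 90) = l + 3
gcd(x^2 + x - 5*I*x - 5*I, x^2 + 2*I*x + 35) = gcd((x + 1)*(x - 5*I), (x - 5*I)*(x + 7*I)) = x - 5*I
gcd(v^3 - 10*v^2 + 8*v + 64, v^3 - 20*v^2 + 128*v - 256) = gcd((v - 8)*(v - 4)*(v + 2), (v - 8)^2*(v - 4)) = v^2 - 12*v + 32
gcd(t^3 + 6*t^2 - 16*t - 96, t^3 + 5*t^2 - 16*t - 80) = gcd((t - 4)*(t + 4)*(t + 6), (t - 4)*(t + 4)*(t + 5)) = t^2 - 16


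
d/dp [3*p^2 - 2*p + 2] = 6*p - 2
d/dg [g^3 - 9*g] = 3*g^2 - 9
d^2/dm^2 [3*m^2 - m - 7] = 6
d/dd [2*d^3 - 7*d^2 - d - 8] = 6*d^2 - 14*d - 1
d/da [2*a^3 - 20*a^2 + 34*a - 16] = 6*a^2 - 40*a + 34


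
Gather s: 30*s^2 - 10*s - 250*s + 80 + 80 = 30*s^2 - 260*s + 160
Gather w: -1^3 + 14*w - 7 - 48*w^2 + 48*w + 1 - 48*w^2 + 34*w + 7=-96*w^2 + 96*w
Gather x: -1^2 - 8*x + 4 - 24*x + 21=24 - 32*x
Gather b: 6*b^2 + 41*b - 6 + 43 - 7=6*b^2 + 41*b + 30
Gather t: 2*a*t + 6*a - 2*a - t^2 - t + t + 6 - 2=2*a*t + 4*a - t^2 + 4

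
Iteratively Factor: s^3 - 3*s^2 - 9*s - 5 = (s + 1)*(s^2 - 4*s - 5) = (s - 5)*(s + 1)*(s + 1)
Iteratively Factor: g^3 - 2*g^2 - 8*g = (g - 4)*(g^2 + 2*g) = g*(g - 4)*(g + 2)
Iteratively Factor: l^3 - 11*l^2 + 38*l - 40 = (l - 5)*(l^2 - 6*l + 8) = (l - 5)*(l - 4)*(l - 2)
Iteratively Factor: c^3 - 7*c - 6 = (c + 1)*(c^2 - c - 6) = (c + 1)*(c + 2)*(c - 3)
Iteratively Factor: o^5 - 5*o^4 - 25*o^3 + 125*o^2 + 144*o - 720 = (o - 5)*(o^4 - 25*o^2 + 144) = (o - 5)*(o + 4)*(o^3 - 4*o^2 - 9*o + 36) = (o - 5)*(o - 4)*(o + 4)*(o^2 - 9) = (o - 5)*(o - 4)*(o - 3)*(o + 4)*(o + 3)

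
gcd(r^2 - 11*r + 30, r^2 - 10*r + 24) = r - 6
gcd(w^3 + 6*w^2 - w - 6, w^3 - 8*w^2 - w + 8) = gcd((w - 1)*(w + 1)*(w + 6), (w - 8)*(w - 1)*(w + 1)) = w^2 - 1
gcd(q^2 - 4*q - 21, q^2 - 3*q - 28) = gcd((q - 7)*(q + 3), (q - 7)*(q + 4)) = q - 7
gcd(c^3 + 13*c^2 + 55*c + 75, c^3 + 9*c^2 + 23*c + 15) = c^2 + 8*c + 15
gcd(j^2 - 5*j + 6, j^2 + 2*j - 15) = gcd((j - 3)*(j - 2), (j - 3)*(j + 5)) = j - 3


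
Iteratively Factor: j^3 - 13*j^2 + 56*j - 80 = (j - 4)*(j^2 - 9*j + 20) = (j - 4)^2*(j - 5)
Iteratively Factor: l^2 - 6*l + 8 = (l - 4)*(l - 2)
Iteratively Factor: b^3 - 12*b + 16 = (b - 2)*(b^2 + 2*b - 8) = (b - 2)*(b + 4)*(b - 2)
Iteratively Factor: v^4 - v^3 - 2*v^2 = (v + 1)*(v^3 - 2*v^2) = v*(v + 1)*(v^2 - 2*v) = v^2*(v + 1)*(v - 2)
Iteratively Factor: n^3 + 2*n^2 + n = (n + 1)*(n^2 + n) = n*(n + 1)*(n + 1)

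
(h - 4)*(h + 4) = h^2 - 16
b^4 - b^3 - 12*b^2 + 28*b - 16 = (b - 2)^2*(b - 1)*(b + 4)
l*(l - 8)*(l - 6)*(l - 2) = l^4 - 16*l^3 + 76*l^2 - 96*l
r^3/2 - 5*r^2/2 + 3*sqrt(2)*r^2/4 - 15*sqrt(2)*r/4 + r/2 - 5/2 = (r/2 + sqrt(2)/2)*(r - 5)*(r + sqrt(2)/2)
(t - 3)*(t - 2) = t^2 - 5*t + 6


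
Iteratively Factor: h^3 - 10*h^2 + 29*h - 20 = (h - 5)*(h^2 - 5*h + 4) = (h - 5)*(h - 1)*(h - 4)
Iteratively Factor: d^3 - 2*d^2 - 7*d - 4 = (d + 1)*(d^2 - 3*d - 4) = (d + 1)^2*(d - 4)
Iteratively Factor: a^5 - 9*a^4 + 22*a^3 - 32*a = (a - 4)*(a^4 - 5*a^3 + 2*a^2 + 8*a) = a*(a - 4)*(a^3 - 5*a^2 + 2*a + 8) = a*(a - 4)*(a + 1)*(a^2 - 6*a + 8) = a*(a - 4)^2*(a + 1)*(a - 2)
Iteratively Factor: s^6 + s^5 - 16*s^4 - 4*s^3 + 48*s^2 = (s)*(s^5 + s^4 - 16*s^3 - 4*s^2 + 48*s) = s*(s + 2)*(s^4 - s^3 - 14*s^2 + 24*s) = s*(s + 2)*(s + 4)*(s^3 - 5*s^2 + 6*s) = s*(s - 3)*(s + 2)*(s + 4)*(s^2 - 2*s) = s*(s - 3)*(s - 2)*(s + 2)*(s + 4)*(s)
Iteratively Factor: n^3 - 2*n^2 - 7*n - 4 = (n + 1)*(n^2 - 3*n - 4) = (n - 4)*(n + 1)*(n + 1)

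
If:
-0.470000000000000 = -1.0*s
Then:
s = 0.47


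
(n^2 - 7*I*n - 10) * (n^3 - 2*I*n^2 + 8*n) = n^5 - 9*I*n^4 - 16*n^3 - 36*I*n^2 - 80*n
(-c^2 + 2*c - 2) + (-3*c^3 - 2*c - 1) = -3*c^3 - c^2 - 3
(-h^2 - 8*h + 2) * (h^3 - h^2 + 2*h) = -h^5 - 7*h^4 + 8*h^3 - 18*h^2 + 4*h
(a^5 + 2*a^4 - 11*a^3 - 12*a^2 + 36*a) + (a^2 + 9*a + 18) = a^5 + 2*a^4 - 11*a^3 - 11*a^2 + 45*a + 18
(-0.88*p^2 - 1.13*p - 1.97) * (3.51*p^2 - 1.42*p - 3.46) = -3.0888*p^4 - 2.7167*p^3 - 2.2653*p^2 + 6.7072*p + 6.8162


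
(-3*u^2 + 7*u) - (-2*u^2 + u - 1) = -u^2 + 6*u + 1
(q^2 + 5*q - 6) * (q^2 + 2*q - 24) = q^4 + 7*q^3 - 20*q^2 - 132*q + 144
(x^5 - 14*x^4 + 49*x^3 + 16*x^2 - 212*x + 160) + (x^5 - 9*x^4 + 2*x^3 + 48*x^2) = 2*x^5 - 23*x^4 + 51*x^3 + 64*x^2 - 212*x + 160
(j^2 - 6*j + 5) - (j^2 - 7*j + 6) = j - 1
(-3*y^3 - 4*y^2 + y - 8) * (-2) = 6*y^3 + 8*y^2 - 2*y + 16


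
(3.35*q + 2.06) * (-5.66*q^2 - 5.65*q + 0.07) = -18.961*q^3 - 30.5871*q^2 - 11.4045*q + 0.1442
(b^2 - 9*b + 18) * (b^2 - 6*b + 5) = b^4 - 15*b^3 + 77*b^2 - 153*b + 90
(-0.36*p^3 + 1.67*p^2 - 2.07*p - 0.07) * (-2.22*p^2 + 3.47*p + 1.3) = 0.7992*p^5 - 4.9566*p^4 + 9.9223*p^3 - 4.8565*p^2 - 2.9339*p - 0.091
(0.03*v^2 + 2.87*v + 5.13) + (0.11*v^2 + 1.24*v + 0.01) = 0.14*v^2 + 4.11*v + 5.14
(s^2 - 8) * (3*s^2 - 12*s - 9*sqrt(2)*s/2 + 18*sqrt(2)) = 3*s^4 - 12*s^3 - 9*sqrt(2)*s^3/2 - 24*s^2 + 18*sqrt(2)*s^2 + 36*sqrt(2)*s + 96*s - 144*sqrt(2)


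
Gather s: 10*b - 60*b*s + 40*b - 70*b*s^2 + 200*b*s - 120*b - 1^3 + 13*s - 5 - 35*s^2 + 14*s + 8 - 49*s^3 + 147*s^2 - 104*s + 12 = -70*b - 49*s^3 + s^2*(112 - 70*b) + s*(140*b - 77) + 14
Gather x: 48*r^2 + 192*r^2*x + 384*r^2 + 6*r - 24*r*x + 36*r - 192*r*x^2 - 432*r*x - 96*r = 432*r^2 - 192*r*x^2 - 54*r + x*(192*r^2 - 456*r)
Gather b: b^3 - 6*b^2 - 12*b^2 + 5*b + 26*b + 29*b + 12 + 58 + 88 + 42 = b^3 - 18*b^2 + 60*b + 200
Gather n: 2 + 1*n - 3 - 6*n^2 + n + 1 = -6*n^2 + 2*n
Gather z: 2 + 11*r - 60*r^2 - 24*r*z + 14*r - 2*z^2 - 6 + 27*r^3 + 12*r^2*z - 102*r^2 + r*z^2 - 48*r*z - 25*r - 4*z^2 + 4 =27*r^3 - 162*r^2 + z^2*(r - 6) + z*(12*r^2 - 72*r)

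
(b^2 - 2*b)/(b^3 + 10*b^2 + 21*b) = (b - 2)/(b^2 + 10*b + 21)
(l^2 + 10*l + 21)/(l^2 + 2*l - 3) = (l + 7)/(l - 1)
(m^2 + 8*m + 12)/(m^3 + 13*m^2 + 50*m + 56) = (m + 6)/(m^2 + 11*m + 28)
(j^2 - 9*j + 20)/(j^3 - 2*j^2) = (j^2 - 9*j + 20)/(j^2*(j - 2))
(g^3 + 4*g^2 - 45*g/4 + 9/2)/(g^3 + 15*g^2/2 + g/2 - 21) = (g^2 + 11*g/2 - 3)/(g^2 + 9*g + 14)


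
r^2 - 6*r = r*(r - 6)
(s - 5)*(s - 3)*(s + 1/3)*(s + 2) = s^4 - 17*s^3/3 - 3*s^2 + 89*s/3 + 10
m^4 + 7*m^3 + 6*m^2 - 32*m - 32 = (m - 2)*(m + 1)*(m + 4)^2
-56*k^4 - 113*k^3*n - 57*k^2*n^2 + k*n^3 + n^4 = (-8*k + n)*(k + n)^2*(7*k + n)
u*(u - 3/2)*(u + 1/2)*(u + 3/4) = u^4 - u^3/4 - 3*u^2/2 - 9*u/16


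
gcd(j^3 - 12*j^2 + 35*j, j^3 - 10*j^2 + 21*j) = j^2 - 7*j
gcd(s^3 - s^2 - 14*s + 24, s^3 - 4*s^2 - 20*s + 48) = s^2 + 2*s - 8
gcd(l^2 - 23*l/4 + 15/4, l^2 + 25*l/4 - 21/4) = l - 3/4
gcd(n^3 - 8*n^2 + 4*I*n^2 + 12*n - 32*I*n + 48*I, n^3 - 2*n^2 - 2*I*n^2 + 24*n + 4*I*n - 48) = n^2 + n*(-2 + 4*I) - 8*I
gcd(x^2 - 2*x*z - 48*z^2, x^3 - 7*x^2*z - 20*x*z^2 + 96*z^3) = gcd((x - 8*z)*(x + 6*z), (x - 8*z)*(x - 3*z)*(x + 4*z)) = x - 8*z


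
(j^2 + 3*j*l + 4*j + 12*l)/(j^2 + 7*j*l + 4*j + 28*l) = (j + 3*l)/(j + 7*l)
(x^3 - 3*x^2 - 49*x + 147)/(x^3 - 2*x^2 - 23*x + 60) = (x^2 - 49)/(x^2 + x - 20)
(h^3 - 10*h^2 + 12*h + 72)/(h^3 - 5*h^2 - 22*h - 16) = (h^2 - 12*h + 36)/(h^2 - 7*h - 8)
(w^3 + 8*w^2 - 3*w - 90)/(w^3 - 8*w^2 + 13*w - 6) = (w^3 + 8*w^2 - 3*w - 90)/(w^3 - 8*w^2 + 13*w - 6)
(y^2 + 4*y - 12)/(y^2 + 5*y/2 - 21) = 2*(y - 2)/(2*y - 7)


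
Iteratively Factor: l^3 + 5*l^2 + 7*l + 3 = (l + 1)*(l^2 + 4*l + 3) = (l + 1)*(l + 3)*(l + 1)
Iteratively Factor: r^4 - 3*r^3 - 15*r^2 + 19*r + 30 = (r + 3)*(r^3 - 6*r^2 + 3*r + 10) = (r - 5)*(r + 3)*(r^2 - r - 2) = (r - 5)*(r + 1)*(r + 3)*(r - 2)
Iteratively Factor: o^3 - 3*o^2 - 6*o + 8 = (o - 4)*(o^2 + o - 2) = (o - 4)*(o + 2)*(o - 1)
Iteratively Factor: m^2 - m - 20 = (m + 4)*(m - 5)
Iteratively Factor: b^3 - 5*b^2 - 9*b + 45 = (b + 3)*(b^2 - 8*b + 15) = (b - 5)*(b + 3)*(b - 3)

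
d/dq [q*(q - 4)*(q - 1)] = 3*q^2 - 10*q + 4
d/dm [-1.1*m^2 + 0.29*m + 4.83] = 0.29 - 2.2*m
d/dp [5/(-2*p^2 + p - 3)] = 5*(4*p - 1)/(2*p^2 - p + 3)^2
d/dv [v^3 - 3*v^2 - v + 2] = 3*v^2 - 6*v - 1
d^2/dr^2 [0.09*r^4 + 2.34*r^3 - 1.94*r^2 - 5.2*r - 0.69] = 1.08*r^2 + 14.04*r - 3.88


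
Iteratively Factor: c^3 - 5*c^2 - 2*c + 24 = (c + 2)*(c^2 - 7*c + 12) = (c - 3)*(c + 2)*(c - 4)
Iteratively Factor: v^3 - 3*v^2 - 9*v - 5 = (v + 1)*(v^2 - 4*v - 5) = (v + 1)^2*(v - 5)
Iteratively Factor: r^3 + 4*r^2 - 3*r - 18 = (r + 3)*(r^2 + r - 6) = (r - 2)*(r + 3)*(r + 3)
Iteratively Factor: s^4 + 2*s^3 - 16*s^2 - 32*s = (s + 4)*(s^3 - 2*s^2 - 8*s) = (s - 4)*(s + 4)*(s^2 + 2*s) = s*(s - 4)*(s + 4)*(s + 2)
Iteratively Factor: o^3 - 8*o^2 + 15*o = (o - 5)*(o^2 - 3*o) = (o - 5)*(o - 3)*(o)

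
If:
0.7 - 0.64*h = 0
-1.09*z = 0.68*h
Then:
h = 1.09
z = -0.68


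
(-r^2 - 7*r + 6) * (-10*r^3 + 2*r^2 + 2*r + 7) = 10*r^5 + 68*r^4 - 76*r^3 - 9*r^2 - 37*r + 42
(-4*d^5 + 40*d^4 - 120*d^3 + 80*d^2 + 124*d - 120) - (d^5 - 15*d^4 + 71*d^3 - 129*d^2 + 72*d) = -5*d^5 + 55*d^4 - 191*d^3 + 209*d^2 + 52*d - 120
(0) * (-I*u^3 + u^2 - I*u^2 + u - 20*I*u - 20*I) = 0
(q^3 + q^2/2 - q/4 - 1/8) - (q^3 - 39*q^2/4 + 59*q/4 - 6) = 41*q^2/4 - 15*q + 47/8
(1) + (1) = 2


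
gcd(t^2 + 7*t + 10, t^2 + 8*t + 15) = t + 5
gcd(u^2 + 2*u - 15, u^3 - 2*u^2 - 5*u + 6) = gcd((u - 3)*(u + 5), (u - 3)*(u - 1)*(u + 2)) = u - 3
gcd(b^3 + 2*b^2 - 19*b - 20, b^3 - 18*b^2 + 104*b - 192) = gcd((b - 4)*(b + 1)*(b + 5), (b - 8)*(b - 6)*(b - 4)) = b - 4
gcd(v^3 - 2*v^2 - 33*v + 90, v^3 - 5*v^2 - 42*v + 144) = v^2 + 3*v - 18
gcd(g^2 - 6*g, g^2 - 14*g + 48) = g - 6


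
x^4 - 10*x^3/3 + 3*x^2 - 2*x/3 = x*(x - 2)*(x - 1)*(x - 1/3)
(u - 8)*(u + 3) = u^2 - 5*u - 24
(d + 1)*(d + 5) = d^2 + 6*d + 5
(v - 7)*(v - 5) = v^2 - 12*v + 35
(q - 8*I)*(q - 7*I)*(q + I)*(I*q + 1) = I*q^4 + 15*q^3 - 55*I*q^2 + 15*q - 56*I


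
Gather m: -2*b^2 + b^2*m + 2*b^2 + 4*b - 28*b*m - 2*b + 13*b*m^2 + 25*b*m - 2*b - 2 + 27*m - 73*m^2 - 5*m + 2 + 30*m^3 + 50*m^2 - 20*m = 30*m^3 + m^2*(13*b - 23) + m*(b^2 - 3*b + 2)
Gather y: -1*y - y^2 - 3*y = -y^2 - 4*y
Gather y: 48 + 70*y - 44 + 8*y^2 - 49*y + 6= 8*y^2 + 21*y + 10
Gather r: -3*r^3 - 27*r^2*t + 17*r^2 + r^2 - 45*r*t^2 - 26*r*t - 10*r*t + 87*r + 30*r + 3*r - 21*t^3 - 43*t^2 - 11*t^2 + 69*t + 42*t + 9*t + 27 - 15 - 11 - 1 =-3*r^3 + r^2*(18 - 27*t) + r*(-45*t^2 - 36*t + 120) - 21*t^3 - 54*t^2 + 120*t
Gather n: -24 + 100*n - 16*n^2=-16*n^2 + 100*n - 24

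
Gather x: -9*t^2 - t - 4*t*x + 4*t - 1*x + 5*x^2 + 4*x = -9*t^2 + 3*t + 5*x^2 + x*(3 - 4*t)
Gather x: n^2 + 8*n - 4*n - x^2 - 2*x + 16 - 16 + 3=n^2 + 4*n - x^2 - 2*x + 3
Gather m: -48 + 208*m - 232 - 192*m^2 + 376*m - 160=-192*m^2 + 584*m - 440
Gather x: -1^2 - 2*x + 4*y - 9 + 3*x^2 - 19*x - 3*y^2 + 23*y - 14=3*x^2 - 21*x - 3*y^2 + 27*y - 24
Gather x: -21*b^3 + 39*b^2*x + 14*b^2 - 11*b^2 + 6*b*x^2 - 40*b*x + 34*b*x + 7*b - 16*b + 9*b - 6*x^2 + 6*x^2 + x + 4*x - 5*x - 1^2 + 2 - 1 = -21*b^3 + 3*b^2 + 6*b*x^2 + x*(39*b^2 - 6*b)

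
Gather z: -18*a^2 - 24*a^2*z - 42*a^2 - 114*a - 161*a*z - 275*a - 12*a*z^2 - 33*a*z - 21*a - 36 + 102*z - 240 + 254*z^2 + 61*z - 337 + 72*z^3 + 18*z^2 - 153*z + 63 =-60*a^2 - 410*a + 72*z^3 + z^2*(272 - 12*a) + z*(-24*a^2 - 194*a + 10) - 550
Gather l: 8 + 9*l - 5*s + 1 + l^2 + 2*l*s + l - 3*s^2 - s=l^2 + l*(2*s + 10) - 3*s^2 - 6*s + 9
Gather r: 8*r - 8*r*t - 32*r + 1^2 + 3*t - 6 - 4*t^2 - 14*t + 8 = r*(-8*t - 24) - 4*t^2 - 11*t + 3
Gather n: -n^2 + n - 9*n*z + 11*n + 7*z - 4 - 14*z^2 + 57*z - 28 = -n^2 + n*(12 - 9*z) - 14*z^2 + 64*z - 32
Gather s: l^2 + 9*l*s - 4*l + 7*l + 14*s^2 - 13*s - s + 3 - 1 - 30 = l^2 + 3*l + 14*s^2 + s*(9*l - 14) - 28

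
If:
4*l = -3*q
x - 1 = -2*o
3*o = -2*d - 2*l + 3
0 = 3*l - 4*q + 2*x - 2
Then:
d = 99*x/100 + 51/100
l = 6/25 - 6*x/25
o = 1/2 - x/2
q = 8*x/25 - 8/25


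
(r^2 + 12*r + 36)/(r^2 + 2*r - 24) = (r + 6)/(r - 4)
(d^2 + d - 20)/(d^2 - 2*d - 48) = (-d^2 - d + 20)/(-d^2 + 2*d + 48)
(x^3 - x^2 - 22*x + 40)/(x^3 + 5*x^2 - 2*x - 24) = (x^2 + x - 20)/(x^2 + 7*x + 12)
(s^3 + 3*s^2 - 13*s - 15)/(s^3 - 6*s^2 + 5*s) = (s^3 + 3*s^2 - 13*s - 15)/(s*(s^2 - 6*s + 5))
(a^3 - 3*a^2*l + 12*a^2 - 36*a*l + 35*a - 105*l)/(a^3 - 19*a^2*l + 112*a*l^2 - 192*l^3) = (a^2 + 12*a + 35)/(a^2 - 16*a*l + 64*l^2)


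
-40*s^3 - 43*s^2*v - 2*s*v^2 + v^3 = (-8*s + v)*(s + v)*(5*s + v)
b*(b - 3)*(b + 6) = b^3 + 3*b^2 - 18*b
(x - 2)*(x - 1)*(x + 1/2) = x^3 - 5*x^2/2 + x/2 + 1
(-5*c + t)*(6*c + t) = -30*c^2 + c*t + t^2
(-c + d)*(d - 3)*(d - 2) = -c*d^2 + 5*c*d - 6*c + d^3 - 5*d^2 + 6*d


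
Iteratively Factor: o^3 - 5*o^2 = (o)*(o^2 - 5*o) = o^2*(o - 5)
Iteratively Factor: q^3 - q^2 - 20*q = (q + 4)*(q^2 - 5*q) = (q - 5)*(q + 4)*(q)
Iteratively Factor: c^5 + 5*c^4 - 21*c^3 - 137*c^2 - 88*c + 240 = (c + 4)*(c^4 + c^3 - 25*c^2 - 37*c + 60) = (c - 1)*(c + 4)*(c^3 + 2*c^2 - 23*c - 60) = (c - 1)*(c + 3)*(c + 4)*(c^2 - c - 20) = (c - 1)*(c + 3)*(c + 4)^2*(c - 5)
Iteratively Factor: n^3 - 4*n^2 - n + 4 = (n - 1)*(n^2 - 3*n - 4) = (n - 4)*(n - 1)*(n + 1)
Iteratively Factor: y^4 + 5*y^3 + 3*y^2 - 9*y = (y + 3)*(y^3 + 2*y^2 - 3*y) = (y + 3)^2*(y^2 - y) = (y - 1)*(y + 3)^2*(y)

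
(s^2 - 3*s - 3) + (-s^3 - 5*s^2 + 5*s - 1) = -s^3 - 4*s^2 + 2*s - 4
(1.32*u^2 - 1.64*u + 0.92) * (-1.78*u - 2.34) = -2.3496*u^3 - 0.1696*u^2 + 2.2*u - 2.1528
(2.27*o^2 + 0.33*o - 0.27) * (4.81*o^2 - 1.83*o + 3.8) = 10.9187*o^4 - 2.5668*o^3 + 6.7234*o^2 + 1.7481*o - 1.026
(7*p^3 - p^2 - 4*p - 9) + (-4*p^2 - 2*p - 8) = 7*p^3 - 5*p^2 - 6*p - 17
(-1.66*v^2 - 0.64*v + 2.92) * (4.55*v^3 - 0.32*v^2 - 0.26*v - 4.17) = -7.553*v^5 - 2.3808*v^4 + 13.9224*v^3 + 6.1542*v^2 + 1.9096*v - 12.1764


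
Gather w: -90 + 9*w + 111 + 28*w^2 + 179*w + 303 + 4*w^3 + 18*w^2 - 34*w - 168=4*w^3 + 46*w^2 + 154*w + 156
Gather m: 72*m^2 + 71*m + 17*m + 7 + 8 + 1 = 72*m^2 + 88*m + 16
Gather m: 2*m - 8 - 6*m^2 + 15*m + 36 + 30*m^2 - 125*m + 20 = 24*m^2 - 108*m + 48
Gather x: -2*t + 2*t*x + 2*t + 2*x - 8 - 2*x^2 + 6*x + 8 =-2*x^2 + x*(2*t + 8)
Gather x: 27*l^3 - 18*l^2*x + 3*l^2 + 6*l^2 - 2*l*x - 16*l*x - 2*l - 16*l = 27*l^3 + 9*l^2 - 18*l + x*(-18*l^2 - 18*l)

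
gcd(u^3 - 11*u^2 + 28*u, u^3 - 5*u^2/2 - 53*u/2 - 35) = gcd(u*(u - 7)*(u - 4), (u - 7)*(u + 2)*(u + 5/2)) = u - 7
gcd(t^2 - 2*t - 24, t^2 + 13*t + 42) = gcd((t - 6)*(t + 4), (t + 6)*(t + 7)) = 1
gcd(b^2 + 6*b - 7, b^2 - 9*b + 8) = b - 1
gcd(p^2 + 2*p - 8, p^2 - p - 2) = p - 2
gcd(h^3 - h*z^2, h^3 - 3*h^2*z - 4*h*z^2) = h^2 + h*z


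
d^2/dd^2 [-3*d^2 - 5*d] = -6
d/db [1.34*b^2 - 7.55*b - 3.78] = 2.68*b - 7.55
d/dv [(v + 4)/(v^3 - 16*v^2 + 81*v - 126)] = (v^3 - 16*v^2 + 81*v - (v + 4)*(3*v^2 - 32*v + 81) - 126)/(v^3 - 16*v^2 + 81*v - 126)^2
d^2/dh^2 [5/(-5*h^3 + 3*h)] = 30*(-50*h^4 + 15*h^2 - 3)/(h^3*(125*h^6 - 225*h^4 + 135*h^2 - 27))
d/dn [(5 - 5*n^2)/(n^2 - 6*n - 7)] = 30/(n^2 - 14*n + 49)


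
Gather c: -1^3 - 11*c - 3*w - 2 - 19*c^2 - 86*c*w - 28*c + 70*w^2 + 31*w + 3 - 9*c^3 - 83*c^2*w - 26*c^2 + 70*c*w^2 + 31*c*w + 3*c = -9*c^3 + c^2*(-83*w - 45) + c*(70*w^2 - 55*w - 36) + 70*w^2 + 28*w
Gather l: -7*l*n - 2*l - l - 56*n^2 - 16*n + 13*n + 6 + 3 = l*(-7*n - 3) - 56*n^2 - 3*n + 9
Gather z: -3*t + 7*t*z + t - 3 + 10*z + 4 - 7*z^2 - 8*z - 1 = -2*t - 7*z^2 + z*(7*t + 2)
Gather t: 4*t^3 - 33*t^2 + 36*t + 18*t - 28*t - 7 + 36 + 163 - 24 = 4*t^3 - 33*t^2 + 26*t + 168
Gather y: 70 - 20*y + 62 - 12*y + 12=144 - 32*y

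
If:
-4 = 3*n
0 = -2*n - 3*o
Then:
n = -4/3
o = 8/9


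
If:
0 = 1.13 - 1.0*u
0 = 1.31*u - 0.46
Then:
No Solution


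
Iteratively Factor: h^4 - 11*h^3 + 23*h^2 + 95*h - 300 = (h + 3)*(h^3 - 14*h^2 + 65*h - 100) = (h - 5)*(h + 3)*(h^2 - 9*h + 20) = (h - 5)^2*(h + 3)*(h - 4)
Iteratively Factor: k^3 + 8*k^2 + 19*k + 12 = (k + 1)*(k^2 + 7*k + 12) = (k + 1)*(k + 4)*(k + 3)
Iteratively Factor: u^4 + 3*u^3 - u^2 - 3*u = (u + 1)*(u^3 + 2*u^2 - 3*u) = u*(u + 1)*(u^2 + 2*u - 3) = u*(u + 1)*(u + 3)*(u - 1)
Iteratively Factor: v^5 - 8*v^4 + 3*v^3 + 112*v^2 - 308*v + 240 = (v - 3)*(v^4 - 5*v^3 - 12*v^2 + 76*v - 80) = (v - 3)*(v - 2)*(v^3 - 3*v^2 - 18*v + 40) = (v - 5)*(v - 3)*(v - 2)*(v^2 + 2*v - 8) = (v - 5)*(v - 3)*(v - 2)^2*(v + 4)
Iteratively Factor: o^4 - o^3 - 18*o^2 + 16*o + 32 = (o + 1)*(o^3 - 2*o^2 - 16*o + 32) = (o - 2)*(o + 1)*(o^2 - 16) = (o - 4)*(o - 2)*(o + 1)*(o + 4)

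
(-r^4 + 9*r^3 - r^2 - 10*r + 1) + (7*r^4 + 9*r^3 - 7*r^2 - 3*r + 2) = 6*r^4 + 18*r^3 - 8*r^2 - 13*r + 3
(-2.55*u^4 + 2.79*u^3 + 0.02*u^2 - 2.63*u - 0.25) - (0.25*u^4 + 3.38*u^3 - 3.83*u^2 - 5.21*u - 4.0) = -2.8*u^4 - 0.59*u^3 + 3.85*u^2 + 2.58*u + 3.75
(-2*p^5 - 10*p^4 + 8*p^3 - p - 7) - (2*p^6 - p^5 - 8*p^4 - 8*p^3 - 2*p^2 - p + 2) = -2*p^6 - p^5 - 2*p^4 + 16*p^3 + 2*p^2 - 9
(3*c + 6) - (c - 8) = 2*c + 14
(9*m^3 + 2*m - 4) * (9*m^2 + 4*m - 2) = 81*m^5 + 36*m^4 - 28*m^2 - 20*m + 8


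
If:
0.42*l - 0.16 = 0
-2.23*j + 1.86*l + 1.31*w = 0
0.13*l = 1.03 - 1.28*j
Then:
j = 0.77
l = 0.38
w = 0.76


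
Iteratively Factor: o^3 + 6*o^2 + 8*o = (o + 4)*(o^2 + 2*o) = (o + 2)*(o + 4)*(o)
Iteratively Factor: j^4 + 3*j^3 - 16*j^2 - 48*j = (j + 4)*(j^3 - j^2 - 12*j) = j*(j + 4)*(j^2 - j - 12) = j*(j + 3)*(j + 4)*(j - 4)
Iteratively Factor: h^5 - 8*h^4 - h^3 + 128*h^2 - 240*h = (h + 4)*(h^4 - 12*h^3 + 47*h^2 - 60*h) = (h - 5)*(h + 4)*(h^3 - 7*h^2 + 12*h) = (h - 5)*(h - 4)*(h + 4)*(h^2 - 3*h) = (h - 5)*(h - 4)*(h - 3)*(h + 4)*(h)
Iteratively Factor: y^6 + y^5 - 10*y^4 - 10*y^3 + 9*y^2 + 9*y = (y + 1)*(y^5 - 10*y^3 + 9*y) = (y - 1)*(y + 1)*(y^4 + y^3 - 9*y^2 - 9*y) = (y - 3)*(y - 1)*(y + 1)*(y^3 + 4*y^2 + 3*y) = (y - 3)*(y - 1)*(y + 1)^2*(y^2 + 3*y) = (y - 3)*(y - 1)*(y + 1)^2*(y + 3)*(y)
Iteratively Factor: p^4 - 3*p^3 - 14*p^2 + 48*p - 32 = (p - 2)*(p^3 - p^2 - 16*p + 16) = (p - 2)*(p - 1)*(p^2 - 16) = (p - 2)*(p - 1)*(p + 4)*(p - 4)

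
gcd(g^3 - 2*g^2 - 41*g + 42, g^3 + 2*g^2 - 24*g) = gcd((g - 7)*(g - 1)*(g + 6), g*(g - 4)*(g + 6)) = g + 6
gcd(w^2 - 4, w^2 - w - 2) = w - 2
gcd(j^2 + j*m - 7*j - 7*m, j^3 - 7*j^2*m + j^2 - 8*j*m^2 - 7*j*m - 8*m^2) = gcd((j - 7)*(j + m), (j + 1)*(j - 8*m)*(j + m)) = j + m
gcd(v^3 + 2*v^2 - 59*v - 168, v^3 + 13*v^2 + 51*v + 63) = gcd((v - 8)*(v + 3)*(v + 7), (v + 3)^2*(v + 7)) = v^2 + 10*v + 21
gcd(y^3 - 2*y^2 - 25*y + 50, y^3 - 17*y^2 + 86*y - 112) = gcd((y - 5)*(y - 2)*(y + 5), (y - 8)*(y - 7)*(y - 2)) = y - 2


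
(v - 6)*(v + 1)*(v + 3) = v^3 - 2*v^2 - 21*v - 18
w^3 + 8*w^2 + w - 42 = (w - 2)*(w + 3)*(w + 7)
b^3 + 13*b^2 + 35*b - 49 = (b - 1)*(b + 7)^2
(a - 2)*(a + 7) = a^2 + 5*a - 14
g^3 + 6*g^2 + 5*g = g*(g + 1)*(g + 5)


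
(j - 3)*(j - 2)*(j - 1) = j^3 - 6*j^2 + 11*j - 6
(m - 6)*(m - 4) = m^2 - 10*m + 24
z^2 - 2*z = z*(z - 2)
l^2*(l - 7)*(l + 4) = l^4 - 3*l^3 - 28*l^2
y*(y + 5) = y^2 + 5*y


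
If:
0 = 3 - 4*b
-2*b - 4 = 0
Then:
No Solution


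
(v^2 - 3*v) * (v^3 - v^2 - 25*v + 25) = v^5 - 4*v^4 - 22*v^3 + 100*v^2 - 75*v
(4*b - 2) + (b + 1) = 5*b - 1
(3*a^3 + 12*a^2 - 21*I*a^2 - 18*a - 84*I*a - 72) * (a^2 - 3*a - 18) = 3*a^5 + 3*a^4 - 21*I*a^4 - 108*a^3 - 21*I*a^3 - 234*a^2 + 630*I*a^2 + 540*a + 1512*I*a + 1296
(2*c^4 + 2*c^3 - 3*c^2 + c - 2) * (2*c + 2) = 4*c^5 + 8*c^4 - 2*c^3 - 4*c^2 - 2*c - 4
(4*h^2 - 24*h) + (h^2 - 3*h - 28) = 5*h^2 - 27*h - 28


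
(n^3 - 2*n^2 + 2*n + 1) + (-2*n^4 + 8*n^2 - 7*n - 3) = -2*n^4 + n^3 + 6*n^2 - 5*n - 2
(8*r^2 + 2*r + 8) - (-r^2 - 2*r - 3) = 9*r^2 + 4*r + 11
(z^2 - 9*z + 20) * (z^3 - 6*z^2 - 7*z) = z^5 - 15*z^4 + 67*z^3 - 57*z^2 - 140*z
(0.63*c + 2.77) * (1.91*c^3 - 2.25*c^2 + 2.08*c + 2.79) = 1.2033*c^4 + 3.8732*c^3 - 4.9221*c^2 + 7.5193*c + 7.7283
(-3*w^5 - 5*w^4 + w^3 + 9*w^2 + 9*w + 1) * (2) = -6*w^5 - 10*w^4 + 2*w^3 + 18*w^2 + 18*w + 2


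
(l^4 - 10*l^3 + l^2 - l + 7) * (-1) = -l^4 + 10*l^3 - l^2 + l - 7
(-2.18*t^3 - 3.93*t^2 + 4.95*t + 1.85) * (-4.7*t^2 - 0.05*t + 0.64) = 10.246*t^5 + 18.58*t^4 - 24.4637*t^3 - 11.4577*t^2 + 3.0755*t + 1.184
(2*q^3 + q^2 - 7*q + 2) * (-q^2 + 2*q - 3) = -2*q^5 + 3*q^4 + 3*q^3 - 19*q^2 + 25*q - 6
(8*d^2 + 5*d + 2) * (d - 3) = 8*d^3 - 19*d^2 - 13*d - 6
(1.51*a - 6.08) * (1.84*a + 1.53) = 2.7784*a^2 - 8.8769*a - 9.3024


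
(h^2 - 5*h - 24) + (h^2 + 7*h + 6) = 2*h^2 + 2*h - 18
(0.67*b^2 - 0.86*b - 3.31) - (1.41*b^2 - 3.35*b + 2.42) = -0.74*b^2 + 2.49*b - 5.73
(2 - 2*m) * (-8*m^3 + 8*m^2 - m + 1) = 16*m^4 - 32*m^3 + 18*m^2 - 4*m + 2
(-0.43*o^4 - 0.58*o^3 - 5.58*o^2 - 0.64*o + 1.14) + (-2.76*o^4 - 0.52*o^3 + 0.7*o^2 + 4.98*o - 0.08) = -3.19*o^4 - 1.1*o^3 - 4.88*o^2 + 4.34*o + 1.06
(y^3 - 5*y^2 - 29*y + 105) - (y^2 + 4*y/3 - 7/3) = y^3 - 6*y^2 - 91*y/3 + 322/3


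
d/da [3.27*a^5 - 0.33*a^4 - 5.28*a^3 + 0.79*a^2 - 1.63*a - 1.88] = 16.35*a^4 - 1.32*a^3 - 15.84*a^2 + 1.58*a - 1.63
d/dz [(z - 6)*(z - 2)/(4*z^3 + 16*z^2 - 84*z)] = (-z^4 + 16*z^3 - 25*z^2 - 96*z + 252)/(4*z^2*(z^4 + 8*z^3 - 26*z^2 - 168*z + 441))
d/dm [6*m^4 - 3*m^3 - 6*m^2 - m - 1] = 24*m^3 - 9*m^2 - 12*m - 1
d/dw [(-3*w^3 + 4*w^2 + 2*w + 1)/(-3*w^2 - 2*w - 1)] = w*(9*w^3 + 12*w^2 + 7*w - 2)/(9*w^4 + 12*w^3 + 10*w^2 + 4*w + 1)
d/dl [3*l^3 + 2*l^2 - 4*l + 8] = 9*l^2 + 4*l - 4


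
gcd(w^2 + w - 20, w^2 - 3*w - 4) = w - 4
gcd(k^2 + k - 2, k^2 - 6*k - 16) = k + 2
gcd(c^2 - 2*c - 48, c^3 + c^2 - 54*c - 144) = c^2 - 2*c - 48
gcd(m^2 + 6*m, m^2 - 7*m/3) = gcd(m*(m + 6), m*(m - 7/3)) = m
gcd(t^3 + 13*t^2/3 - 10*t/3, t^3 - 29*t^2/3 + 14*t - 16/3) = t - 2/3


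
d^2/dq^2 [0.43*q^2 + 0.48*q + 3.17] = 0.860000000000000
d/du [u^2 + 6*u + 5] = 2*u + 6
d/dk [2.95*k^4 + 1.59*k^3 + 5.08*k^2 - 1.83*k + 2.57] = 11.8*k^3 + 4.77*k^2 + 10.16*k - 1.83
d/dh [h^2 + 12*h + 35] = 2*h + 12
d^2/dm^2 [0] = 0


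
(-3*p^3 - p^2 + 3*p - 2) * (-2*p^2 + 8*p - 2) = 6*p^5 - 22*p^4 - 8*p^3 + 30*p^2 - 22*p + 4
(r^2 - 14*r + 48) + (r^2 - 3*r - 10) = 2*r^2 - 17*r + 38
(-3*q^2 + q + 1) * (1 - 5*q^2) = 15*q^4 - 5*q^3 - 8*q^2 + q + 1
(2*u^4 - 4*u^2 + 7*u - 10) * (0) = 0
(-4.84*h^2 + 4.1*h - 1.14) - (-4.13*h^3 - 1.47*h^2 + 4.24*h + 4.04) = 4.13*h^3 - 3.37*h^2 - 0.140000000000001*h - 5.18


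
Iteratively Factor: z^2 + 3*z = (z + 3)*(z)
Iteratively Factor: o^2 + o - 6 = (o - 2)*(o + 3)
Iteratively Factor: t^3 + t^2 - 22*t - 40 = (t - 5)*(t^2 + 6*t + 8) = (t - 5)*(t + 2)*(t + 4)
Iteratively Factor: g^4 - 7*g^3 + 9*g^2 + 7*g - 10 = (g - 5)*(g^3 - 2*g^2 - g + 2) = (g - 5)*(g - 2)*(g^2 - 1) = (g - 5)*(g - 2)*(g + 1)*(g - 1)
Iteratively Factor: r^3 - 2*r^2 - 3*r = (r + 1)*(r^2 - 3*r) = (r - 3)*(r + 1)*(r)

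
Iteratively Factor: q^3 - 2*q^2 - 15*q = (q + 3)*(q^2 - 5*q) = (q - 5)*(q + 3)*(q)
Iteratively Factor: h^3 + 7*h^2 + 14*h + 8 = (h + 2)*(h^2 + 5*h + 4) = (h + 1)*(h + 2)*(h + 4)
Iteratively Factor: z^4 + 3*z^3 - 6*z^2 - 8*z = (z + 4)*(z^3 - z^2 - 2*z) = (z + 1)*(z + 4)*(z^2 - 2*z) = (z - 2)*(z + 1)*(z + 4)*(z)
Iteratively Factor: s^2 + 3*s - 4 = (s + 4)*(s - 1)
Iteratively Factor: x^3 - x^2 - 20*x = (x - 5)*(x^2 + 4*x) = (x - 5)*(x + 4)*(x)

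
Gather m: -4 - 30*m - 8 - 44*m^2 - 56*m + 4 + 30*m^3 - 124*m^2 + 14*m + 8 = 30*m^3 - 168*m^2 - 72*m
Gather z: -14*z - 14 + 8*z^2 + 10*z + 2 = 8*z^2 - 4*z - 12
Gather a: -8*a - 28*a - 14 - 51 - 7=-36*a - 72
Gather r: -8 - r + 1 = -r - 7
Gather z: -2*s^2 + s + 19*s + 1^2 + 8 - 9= -2*s^2 + 20*s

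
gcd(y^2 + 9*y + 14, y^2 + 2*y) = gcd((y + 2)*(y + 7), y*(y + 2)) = y + 2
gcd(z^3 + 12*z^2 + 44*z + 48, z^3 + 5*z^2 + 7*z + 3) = 1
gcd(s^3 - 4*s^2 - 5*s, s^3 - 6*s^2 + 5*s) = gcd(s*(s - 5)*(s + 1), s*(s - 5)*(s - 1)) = s^2 - 5*s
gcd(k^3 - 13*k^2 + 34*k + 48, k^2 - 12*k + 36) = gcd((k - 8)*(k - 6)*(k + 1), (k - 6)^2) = k - 6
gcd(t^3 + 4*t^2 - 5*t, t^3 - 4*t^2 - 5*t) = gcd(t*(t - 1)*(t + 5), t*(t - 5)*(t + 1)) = t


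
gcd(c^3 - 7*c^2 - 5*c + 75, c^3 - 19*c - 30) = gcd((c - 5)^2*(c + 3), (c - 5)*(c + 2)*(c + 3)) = c^2 - 2*c - 15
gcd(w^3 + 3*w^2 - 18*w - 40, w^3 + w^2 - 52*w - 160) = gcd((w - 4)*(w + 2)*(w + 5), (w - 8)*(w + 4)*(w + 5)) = w + 5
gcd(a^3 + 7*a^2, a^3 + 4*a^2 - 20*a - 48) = 1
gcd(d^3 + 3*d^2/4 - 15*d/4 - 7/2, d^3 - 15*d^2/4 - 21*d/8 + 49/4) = d^2 - d/4 - 7/2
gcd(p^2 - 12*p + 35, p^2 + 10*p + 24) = 1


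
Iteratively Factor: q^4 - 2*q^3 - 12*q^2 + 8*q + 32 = (q + 2)*(q^3 - 4*q^2 - 4*q + 16) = (q + 2)^2*(q^2 - 6*q + 8) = (q - 2)*(q + 2)^2*(q - 4)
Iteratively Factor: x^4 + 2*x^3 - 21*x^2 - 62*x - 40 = (x + 2)*(x^3 - 21*x - 20) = (x + 2)*(x + 4)*(x^2 - 4*x - 5) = (x - 5)*(x + 2)*(x + 4)*(x + 1)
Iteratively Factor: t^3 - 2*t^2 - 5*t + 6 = (t - 3)*(t^2 + t - 2) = (t - 3)*(t + 2)*(t - 1)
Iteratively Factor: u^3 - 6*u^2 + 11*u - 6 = (u - 3)*(u^2 - 3*u + 2) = (u - 3)*(u - 2)*(u - 1)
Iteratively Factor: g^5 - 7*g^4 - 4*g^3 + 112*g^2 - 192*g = (g + 4)*(g^4 - 11*g^3 + 40*g^2 - 48*g) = (g - 3)*(g + 4)*(g^3 - 8*g^2 + 16*g) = (g - 4)*(g - 3)*(g + 4)*(g^2 - 4*g) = g*(g - 4)*(g - 3)*(g + 4)*(g - 4)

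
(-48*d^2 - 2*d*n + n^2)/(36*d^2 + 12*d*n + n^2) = (-8*d + n)/(6*d + n)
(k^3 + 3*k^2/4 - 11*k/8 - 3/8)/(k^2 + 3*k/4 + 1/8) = (2*k^2 + k - 3)/(2*k + 1)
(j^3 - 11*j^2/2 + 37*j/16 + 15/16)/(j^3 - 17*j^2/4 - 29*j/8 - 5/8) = (4*j - 3)/(2*(2*j + 1))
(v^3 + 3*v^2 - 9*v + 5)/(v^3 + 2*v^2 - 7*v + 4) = (v + 5)/(v + 4)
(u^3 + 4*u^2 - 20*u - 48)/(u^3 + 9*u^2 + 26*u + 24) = (u^2 + 2*u - 24)/(u^2 + 7*u + 12)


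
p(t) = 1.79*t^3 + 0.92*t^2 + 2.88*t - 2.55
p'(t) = 5.37*t^2 + 1.84*t + 2.88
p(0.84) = 1.58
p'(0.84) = 8.21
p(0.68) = 0.40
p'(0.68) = 6.61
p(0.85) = 1.66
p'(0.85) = 8.32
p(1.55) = 10.79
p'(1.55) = 18.63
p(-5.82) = -341.02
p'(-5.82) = 174.07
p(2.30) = 30.72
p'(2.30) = 35.52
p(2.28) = 30.01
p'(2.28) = 34.99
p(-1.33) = -8.96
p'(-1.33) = 9.93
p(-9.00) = -1258.86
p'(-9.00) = 421.29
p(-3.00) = -51.24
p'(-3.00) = 45.69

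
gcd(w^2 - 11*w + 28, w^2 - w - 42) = w - 7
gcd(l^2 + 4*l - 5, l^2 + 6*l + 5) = l + 5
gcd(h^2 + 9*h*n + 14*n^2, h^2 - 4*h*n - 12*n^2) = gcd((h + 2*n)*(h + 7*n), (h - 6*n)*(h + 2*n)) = h + 2*n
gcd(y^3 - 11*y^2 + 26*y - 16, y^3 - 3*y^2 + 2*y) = y^2 - 3*y + 2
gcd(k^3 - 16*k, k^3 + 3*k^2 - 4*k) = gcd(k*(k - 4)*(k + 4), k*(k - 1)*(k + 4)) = k^2 + 4*k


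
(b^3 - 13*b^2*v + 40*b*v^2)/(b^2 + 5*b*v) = (b^2 - 13*b*v + 40*v^2)/(b + 5*v)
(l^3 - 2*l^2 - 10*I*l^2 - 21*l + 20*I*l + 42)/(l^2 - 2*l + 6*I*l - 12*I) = (l^2 - 10*I*l - 21)/(l + 6*I)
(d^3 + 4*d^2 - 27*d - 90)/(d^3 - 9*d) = (d^2 + d - 30)/(d*(d - 3))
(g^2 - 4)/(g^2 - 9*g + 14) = (g + 2)/(g - 7)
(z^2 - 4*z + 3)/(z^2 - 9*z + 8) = (z - 3)/(z - 8)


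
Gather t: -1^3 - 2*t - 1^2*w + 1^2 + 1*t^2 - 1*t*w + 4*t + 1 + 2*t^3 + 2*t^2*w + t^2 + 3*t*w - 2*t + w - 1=2*t^3 + t^2*(2*w + 2) + 2*t*w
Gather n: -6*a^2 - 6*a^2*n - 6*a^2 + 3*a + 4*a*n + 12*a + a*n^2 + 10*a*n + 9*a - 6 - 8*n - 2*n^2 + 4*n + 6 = -12*a^2 + 24*a + n^2*(a - 2) + n*(-6*a^2 + 14*a - 4)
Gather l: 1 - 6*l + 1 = 2 - 6*l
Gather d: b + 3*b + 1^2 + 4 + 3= 4*b + 8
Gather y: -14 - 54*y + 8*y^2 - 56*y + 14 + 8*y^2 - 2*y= 16*y^2 - 112*y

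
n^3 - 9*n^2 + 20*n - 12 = (n - 6)*(n - 2)*(n - 1)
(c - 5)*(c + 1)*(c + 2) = c^3 - 2*c^2 - 13*c - 10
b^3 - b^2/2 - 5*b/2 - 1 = (b - 2)*(b + 1/2)*(b + 1)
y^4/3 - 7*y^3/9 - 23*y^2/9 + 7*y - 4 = (y/3 + 1)*(y - 3)*(y - 4/3)*(y - 1)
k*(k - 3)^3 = k^4 - 9*k^3 + 27*k^2 - 27*k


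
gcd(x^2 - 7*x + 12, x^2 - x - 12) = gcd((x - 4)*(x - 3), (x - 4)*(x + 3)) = x - 4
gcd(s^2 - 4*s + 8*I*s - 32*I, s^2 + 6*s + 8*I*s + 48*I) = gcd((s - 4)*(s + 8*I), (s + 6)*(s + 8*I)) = s + 8*I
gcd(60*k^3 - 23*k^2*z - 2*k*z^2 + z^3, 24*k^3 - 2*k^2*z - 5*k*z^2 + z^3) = 12*k^2 - 7*k*z + z^2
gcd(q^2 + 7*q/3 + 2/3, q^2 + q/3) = q + 1/3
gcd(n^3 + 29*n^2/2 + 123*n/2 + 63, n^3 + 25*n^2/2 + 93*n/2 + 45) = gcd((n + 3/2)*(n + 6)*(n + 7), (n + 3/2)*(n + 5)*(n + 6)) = n^2 + 15*n/2 + 9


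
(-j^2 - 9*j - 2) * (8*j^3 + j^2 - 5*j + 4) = -8*j^5 - 73*j^4 - 20*j^3 + 39*j^2 - 26*j - 8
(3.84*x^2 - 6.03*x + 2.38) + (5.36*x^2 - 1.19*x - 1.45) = 9.2*x^2 - 7.22*x + 0.93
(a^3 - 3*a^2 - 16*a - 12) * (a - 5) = a^4 - 8*a^3 - a^2 + 68*a + 60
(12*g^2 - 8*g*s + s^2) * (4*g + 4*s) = 48*g^3 + 16*g^2*s - 28*g*s^2 + 4*s^3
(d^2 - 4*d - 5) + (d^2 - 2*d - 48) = 2*d^2 - 6*d - 53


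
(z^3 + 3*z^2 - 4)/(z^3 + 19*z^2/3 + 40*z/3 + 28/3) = 3*(z - 1)/(3*z + 7)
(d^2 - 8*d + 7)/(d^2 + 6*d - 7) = (d - 7)/(d + 7)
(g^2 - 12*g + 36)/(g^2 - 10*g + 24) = (g - 6)/(g - 4)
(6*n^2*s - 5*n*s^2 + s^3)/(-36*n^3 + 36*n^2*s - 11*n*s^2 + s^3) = s/(-6*n + s)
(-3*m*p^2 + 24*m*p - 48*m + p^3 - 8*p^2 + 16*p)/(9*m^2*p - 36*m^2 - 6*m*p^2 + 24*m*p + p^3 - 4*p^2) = (p - 4)/(-3*m + p)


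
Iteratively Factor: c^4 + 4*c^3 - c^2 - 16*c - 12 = (c + 2)*(c^3 + 2*c^2 - 5*c - 6) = (c + 2)*(c + 3)*(c^2 - c - 2) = (c - 2)*(c + 2)*(c + 3)*(c + 1)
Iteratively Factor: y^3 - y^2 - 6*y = (y)*(y^2 - y - 6) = y*(y + 2)*(y - 3)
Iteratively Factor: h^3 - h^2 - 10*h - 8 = (h + 1)*(h^2 - 2*h - 8) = (h - 4)*(h + 1)*(h + 2)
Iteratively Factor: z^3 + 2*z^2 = (z + 2)*(z^2) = z*(z + 2)*(z)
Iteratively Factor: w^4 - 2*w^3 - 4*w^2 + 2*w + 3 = (w + 1)*(w^3 - 3*w^2 - w + 3) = (w + 1)^2*(w^2 - 4*w + 3) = (w - 1)*(w + 1)^2*(w - 3)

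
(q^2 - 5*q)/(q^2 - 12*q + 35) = q/(q - 7)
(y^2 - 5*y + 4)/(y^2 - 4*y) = (y - 1)/y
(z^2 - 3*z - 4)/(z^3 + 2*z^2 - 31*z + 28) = (z + 1)/(z^2 + 6*z - 7)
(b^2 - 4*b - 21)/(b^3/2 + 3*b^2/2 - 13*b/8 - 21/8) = 8*(b^2 - 4*b - 21)/(4*b^3 + 12*b^2 - 13*b - 21)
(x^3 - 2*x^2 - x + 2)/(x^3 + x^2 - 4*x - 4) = (x - 1)/(x + 2)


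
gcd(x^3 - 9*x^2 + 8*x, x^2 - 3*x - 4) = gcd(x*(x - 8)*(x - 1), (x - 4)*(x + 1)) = 1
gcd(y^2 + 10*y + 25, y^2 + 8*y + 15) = y + 5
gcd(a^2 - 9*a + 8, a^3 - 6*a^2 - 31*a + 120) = a - 8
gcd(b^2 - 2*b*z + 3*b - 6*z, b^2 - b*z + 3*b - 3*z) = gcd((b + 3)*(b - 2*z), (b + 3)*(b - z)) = b + 3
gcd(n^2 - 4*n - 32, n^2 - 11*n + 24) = n - 8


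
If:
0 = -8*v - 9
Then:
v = -9/8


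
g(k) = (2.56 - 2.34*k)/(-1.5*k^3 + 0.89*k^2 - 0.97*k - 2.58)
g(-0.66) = -3.66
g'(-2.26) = 0.37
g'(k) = (2.56 - 2.34*k)*(4.5*k^2 - 1.78*k + 0.97)/(-1.5*k^3 + 0.89*k^2 - 0.97*k - 2.58)^2 - 2.34/(-1.5*k^3 + 0.89*k^2 - 0.97*k - 2.58) = (-7.02*k^3 + 13.6026*k^2 - 4.5568*k + 8.5204)/(2.25*k^6 - 2.67*k^5 + 3.7021*k^4 + 6.0134*k^3 - 3.6515*k^2 + 5.0052*k + 6.6564)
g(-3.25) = 0.17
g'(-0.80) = 112.47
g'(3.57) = -0.04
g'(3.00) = -0.05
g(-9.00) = 0.02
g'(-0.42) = 3.68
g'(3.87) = -0.03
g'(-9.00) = 0.00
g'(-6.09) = 0.02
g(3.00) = 0.12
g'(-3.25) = 0.11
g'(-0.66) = 15.50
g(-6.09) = 0.04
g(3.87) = 0.08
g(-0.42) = -1.86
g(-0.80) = -9.50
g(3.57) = 0.09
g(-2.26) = 0.37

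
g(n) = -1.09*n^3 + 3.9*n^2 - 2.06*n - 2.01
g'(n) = -3.27*n^2 + 7.8*n - 2.06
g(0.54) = -2.16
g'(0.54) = 1.20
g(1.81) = 0.57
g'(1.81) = 1.35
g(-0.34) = -0.82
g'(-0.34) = -5.09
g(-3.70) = 114.21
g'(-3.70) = -75.69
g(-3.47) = 97.64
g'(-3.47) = -68.50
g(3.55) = -8.94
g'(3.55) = -15.58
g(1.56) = 0.13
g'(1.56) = 2.15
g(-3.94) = 133.32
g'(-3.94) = -83.55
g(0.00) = -2.01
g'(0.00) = -2.06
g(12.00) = -1348.65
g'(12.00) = -379.34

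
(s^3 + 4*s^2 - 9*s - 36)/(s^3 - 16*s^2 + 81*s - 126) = (s^2 + 7*s + 12)/(s^2 - 13*s + 42)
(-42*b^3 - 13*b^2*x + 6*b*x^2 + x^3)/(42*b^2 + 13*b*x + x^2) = (-6*b^2 - b*x + x^2)/(6*b + x)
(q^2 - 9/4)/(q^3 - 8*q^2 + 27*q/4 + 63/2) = (2*q - 3)/(2*q^2 - 19*q + 42)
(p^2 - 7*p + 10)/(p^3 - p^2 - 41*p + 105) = (p - 2)/(p^2 + 4*p - 21)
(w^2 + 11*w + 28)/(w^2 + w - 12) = (w + 7)/(w - 3)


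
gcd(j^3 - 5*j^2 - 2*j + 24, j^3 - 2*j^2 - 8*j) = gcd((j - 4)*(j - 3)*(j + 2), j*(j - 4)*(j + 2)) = j^2 - 2*j - 8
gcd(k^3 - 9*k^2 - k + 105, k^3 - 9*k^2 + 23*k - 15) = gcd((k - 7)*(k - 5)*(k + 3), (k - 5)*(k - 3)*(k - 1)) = k - 5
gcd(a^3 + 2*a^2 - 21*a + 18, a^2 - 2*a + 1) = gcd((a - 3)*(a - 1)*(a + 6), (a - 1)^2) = a - 1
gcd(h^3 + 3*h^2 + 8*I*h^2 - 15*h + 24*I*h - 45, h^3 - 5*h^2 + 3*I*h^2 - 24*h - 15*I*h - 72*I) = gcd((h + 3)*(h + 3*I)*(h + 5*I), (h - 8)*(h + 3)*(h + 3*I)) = h^2 + h*(3 + 3*I) + 9*I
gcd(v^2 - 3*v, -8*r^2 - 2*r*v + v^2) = 1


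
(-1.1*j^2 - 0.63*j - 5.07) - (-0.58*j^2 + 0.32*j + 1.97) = -0.52*j^2 - 0.95*j - 7.04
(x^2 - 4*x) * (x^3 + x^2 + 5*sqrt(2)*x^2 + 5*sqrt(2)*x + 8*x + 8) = x^5 - 3*x^4 + 5*sqrt(2)*x^4 - 15*sqrt(2)*x^3 + 4*x^3 - 20*sqrt(2)*x^2 - 24*x^2 - 32*x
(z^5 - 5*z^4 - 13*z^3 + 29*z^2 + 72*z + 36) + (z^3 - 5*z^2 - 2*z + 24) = z^5 - 5*z^4 - 12*z^3 + 24*z^2 + 70*z + 60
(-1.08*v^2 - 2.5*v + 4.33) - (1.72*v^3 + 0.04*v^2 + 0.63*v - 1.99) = -1.72*v^3 - 1.12*v^2 - 3.13*v + 6.32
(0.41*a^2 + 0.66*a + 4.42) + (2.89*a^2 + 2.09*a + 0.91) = 3.3*a^2 + 2.75*a + 5.33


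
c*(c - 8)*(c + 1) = c^3 - 7*c^2 - 8*c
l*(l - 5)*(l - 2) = l^3 - 7*l^2 + 10*l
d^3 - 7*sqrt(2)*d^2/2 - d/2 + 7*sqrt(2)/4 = (d - 7*sqrt(2)/2)*(d - sqrt(2)/2)*(d + sqrt(2)/2)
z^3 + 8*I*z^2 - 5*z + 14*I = (z - I)*(z + 2*I)*(z + 7*I)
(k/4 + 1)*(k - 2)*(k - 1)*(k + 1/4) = k^4/4 + 5*k^3/16 - 39*k^2/16 + 11*k/8 + 1/2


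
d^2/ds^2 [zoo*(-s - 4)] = 0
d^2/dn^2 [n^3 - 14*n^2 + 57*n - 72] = 6*n - 28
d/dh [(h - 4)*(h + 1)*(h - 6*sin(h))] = -(h - 4)*(h + 1)*(6*cos(h) - 1) + (h - 4)*(h - 6*sin(h)) + (h + 1)*(h - 6*sin(h))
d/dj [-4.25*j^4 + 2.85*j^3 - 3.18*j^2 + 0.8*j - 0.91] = -17.0*j^3 + 8.55*j^2 - 6.36*j + 0.8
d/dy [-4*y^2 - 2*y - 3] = -8*y - 2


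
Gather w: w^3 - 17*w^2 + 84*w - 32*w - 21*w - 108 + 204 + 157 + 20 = w^3 - 17*w^2 + 31*w + 273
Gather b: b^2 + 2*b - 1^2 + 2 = b^2 + 2*b + 1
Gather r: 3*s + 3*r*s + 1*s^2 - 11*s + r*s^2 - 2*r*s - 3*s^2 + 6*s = r*(s^2 + s) - 2*s^2 - 2*s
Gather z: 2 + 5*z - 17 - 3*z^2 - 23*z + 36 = -3*z^2 - 18*z + 21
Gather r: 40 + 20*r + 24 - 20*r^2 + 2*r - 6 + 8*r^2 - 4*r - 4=-12*r^2 + 18*r + 54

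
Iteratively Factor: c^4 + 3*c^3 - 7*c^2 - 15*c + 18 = (c + 3)*(c^3 - 7*c + 6) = (c + 3)^2*(c^2 - 3*c + 2) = (c - 1)*(c + 3)^2*(c - 2)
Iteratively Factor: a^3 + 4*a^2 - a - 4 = (a - 1)*(a^2 + 5*a + 4) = (a - 1)*(a + 1)*(a + 4)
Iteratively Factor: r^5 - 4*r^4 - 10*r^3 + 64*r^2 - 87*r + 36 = (r - 1)*(r^4 - 3*r^3 - 13*r^2 + 51*r - 36) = (r - 3)*(r - 1)*(r^3 - 13*r + 12) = (r - 3)*(r - 1)^2*(r^2 + r - 12) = (r - 3)*(r - 1)^2*(r + 4)*(r - 3)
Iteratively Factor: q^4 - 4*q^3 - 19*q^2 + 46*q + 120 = (q + 2)*(q^3 - 6*q^2 - 7*q + 60) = (q - 5)*(q + 2)*(q^2 - q - 12) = (q - 5)*(q - 4)*(q + 2)*(q + 3)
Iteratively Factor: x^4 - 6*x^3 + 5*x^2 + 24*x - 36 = (x - 3)*(x^3 - 3*x^2 - 4*x + 12) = (x - 3)*(x - 2)*(x^2 - x - 6) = (x - 3)*(x - 2)*(x + 2)*(x - 3)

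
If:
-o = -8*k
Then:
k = o/8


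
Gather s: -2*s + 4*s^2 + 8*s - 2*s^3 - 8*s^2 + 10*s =-2*s^3 - 4*s^2 + 16*s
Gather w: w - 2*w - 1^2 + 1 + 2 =2 - w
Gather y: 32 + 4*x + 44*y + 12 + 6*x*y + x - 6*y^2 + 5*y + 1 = 5*x - 6*y^2 + y*(6*x + 49) + 45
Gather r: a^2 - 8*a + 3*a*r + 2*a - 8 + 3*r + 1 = a^2 - 6*a + r*(3*a + 3) - 7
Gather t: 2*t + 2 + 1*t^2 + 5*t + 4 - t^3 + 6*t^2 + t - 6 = -t^3 + 7*t^2 + 8*t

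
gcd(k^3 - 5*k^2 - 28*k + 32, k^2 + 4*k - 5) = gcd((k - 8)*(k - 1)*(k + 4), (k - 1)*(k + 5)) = k - 1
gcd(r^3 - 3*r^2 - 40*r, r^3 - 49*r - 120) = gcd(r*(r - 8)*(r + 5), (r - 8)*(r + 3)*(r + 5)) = r^2 - 3*r - 40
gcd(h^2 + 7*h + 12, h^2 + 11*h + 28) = h + 4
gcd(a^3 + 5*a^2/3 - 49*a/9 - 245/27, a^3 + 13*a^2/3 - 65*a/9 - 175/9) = a^2 - 2*a/3 - 35/9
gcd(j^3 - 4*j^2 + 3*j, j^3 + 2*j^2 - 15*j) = j^2 - 3*j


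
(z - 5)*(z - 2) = z^2 - 7*z + 10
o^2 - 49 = (o - 7)*(o + 7)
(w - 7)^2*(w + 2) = w^3 - 12*w^2 + 21*w + 98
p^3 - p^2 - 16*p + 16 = (p - 4)*(p - 1)*(p + 4)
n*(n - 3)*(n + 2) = n^3 - n^2 - 6*n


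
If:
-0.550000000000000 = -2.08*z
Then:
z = 0.26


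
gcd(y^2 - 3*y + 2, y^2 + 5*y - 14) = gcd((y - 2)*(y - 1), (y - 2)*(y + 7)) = y - 2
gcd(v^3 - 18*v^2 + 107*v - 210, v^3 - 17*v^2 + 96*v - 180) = v^2 - 11*v + 30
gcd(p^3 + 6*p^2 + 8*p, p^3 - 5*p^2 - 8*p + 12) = p + 2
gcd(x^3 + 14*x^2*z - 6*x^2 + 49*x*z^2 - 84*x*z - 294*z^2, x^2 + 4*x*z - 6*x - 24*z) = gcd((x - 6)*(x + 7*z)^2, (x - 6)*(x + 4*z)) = x - 6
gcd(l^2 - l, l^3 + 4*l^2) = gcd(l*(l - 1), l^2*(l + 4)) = l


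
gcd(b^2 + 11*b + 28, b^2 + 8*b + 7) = b + 7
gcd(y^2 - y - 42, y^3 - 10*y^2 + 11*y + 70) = y - 7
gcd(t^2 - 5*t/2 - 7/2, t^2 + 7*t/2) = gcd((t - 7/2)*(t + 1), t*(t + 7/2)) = 1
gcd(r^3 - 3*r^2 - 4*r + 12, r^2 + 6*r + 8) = r + 2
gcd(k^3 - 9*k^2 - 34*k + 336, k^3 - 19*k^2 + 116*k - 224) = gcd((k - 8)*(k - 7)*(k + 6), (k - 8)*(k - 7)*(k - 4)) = k^2 - 15*k + 56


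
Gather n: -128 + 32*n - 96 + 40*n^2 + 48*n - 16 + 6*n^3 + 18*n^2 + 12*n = 6*n^3 + 58*n^2 + 92*n - 240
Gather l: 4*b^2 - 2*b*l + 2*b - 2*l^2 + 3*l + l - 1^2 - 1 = 4*b^2 + 2*b - 2*l^2 + l*(4 - 2*b) - 2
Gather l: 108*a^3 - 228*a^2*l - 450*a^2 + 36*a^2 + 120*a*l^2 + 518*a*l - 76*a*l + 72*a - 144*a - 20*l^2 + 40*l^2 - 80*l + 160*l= 108*a^3 - 414*a^2 - 72*a + l^2*(120*a + 20) + l*(-228*a^2 + 442*a + 80)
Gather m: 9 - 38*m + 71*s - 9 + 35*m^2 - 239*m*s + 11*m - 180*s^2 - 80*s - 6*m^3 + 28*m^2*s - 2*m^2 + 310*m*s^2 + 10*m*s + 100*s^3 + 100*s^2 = -6*m^3 + m^2*(28*s + 33) + m*(310*s^2 - 229*s - 27) + 100*s^3 - 80*s^2 - 9*s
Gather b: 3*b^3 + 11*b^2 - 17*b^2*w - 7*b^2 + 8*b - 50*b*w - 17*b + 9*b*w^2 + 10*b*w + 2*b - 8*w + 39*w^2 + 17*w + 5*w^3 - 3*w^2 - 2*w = 3*b^3 + b^2*(4 - 17*w) + b*(9*w^2 - 40*w - 7) + 5*w^3 + 36*w^2 + 7*w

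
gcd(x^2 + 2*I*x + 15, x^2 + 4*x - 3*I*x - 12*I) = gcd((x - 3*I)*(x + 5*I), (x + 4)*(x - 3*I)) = x - 3*I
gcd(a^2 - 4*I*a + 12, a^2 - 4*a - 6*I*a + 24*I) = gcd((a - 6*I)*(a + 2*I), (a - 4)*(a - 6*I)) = a - 6*I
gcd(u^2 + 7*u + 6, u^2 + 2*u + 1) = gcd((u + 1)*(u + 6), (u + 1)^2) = u + 1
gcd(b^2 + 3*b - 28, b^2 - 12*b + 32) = b - 4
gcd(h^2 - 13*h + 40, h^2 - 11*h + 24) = h - 8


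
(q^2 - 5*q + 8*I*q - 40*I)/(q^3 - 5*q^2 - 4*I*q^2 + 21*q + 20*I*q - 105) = (q + 8*I)/(q^2 - 4*I*q + 21)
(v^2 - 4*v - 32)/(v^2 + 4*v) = (v - 8)/v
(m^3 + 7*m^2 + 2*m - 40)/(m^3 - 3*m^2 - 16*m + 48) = (m^2 + 3*m - 10)/(m^2 - 7*m + 12)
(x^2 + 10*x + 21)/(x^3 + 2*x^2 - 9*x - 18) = (x + 7)/(x^2 - x - 6)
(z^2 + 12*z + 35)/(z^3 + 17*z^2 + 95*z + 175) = 1/(z + 5)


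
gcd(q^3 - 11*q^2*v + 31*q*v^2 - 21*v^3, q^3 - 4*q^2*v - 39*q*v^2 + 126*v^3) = q^2 - 10*q*v + 21*v^2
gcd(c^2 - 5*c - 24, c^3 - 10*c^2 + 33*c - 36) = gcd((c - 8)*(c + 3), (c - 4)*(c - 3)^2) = 1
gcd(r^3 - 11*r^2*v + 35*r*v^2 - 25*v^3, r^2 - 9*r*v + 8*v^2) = r - v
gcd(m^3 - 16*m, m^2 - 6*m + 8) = m - 4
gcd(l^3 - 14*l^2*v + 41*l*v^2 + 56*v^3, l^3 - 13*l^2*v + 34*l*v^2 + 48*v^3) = -l^2 + 7*l*v + 8*v^2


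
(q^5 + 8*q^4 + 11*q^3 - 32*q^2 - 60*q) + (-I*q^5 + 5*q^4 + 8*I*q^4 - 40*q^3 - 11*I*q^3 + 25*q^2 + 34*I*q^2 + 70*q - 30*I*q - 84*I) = q^5 - I*q^5 + 13*q^4 + 8*I*q^4 - 29*q^3 - 11*I*q^3 - 7*q^2 + 34*I*q^2 + 10*q - 30*I*q - 84*I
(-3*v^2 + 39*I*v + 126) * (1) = -3*v^2 + 39*I*v + 126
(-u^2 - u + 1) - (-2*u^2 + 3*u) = u^2 - 4*u + 1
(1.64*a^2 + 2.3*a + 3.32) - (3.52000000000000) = 1.64*a^2 + 2.3*a - 0.2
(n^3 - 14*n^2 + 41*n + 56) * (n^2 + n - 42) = n^5 - 13*n^4 - 15*n^3 + 685*n^2 - 1666*n - 2352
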